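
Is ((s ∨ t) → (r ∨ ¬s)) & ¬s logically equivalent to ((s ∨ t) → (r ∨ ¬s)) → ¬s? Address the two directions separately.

(→) Assume the antecedent. If t is true, the antecedent forces (t = T, s = F, r = F) or (t = T, s = F, r = T), and ((s ∨ t) → (r ∨ ¬s)) → ¬s holds there. If t is false, the antecedent forces (t = F, s = F, r = F) or (t = F, s = F, r = T), and ((s ∨ t) → (r ∨ ¬s)) → ¬s holds there. Either way ((s ∨ t) → (r ∨ ¬s)) → ¬s holds.

(←) This fails. Under t = F, s = T, r = F, the left side is false but the right side is true.

Only the forward implication holds.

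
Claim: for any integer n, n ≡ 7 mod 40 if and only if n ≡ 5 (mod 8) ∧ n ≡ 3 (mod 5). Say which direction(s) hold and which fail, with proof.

[⇒] This fails: n = 7 gives 7 ≡ 7 (mod 40) but 7 ≡ 7 (mod 8), so the conjunction on the right does not hold.

[⇐] This fails: n = 13 satisfies both congruences on the right (13 ≡ 5 mod 8 and 13 ≡ 3 mod 5) yet 13 ≡ 13 (mod 40), not 7.

Both directions fail.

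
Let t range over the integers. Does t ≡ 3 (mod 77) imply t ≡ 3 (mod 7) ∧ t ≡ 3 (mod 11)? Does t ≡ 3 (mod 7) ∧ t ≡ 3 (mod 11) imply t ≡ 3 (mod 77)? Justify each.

Both implications hold.

(⇒) Suppose t ≡ 3 (mod 77); write t = 77j + 3. Since 7 ∣ 77, reducing mod 7 gives t ≡ 3 (mod 7); since 11 ∣ 77, reducing mod 11 gives t ≡ 3 (mod 11).

(⇐) Conversely, if t ≡ 3 (mod 7) and t ≡ 3 (mod 11), then by the Chinese remainder theorem t ≡ 3 (mod 77). This is exactly t ≡ 3 (mod 77).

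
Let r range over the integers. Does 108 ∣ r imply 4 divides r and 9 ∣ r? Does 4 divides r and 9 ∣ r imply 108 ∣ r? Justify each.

(⟸) This fails: take r = 36. Both 4 ∣ 36 and 9 ∣ 36, yet 36 is not a multiple of 108 (since 36 = 0·108 + 36), so 108 ∤ 36.

(⟹) If 108 ∣ r, write r = 108q. Since 108 = 27·4, r = 4·(27q), so 4 ∣ r; and since 108 = 12·9, r = 9·(12q), so 9 ∣ r.

Only the forward implication holds.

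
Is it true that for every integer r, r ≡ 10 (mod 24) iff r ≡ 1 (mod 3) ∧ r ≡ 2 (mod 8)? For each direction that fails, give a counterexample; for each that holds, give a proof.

Forward direction. Suppose r ≡ 10 (mod 24); write r = 24j + 10. Since 3 ∣ 24, reducing mod 3 gives r ≡ 10 ≡ 1 (mod 3); since 8 ∣ 24, reducing mod 8 gives r ≡ 10 ≡ 2 (mod 8).

Converse. If r ≡ 1 (mod 3) and r ≡ 2 (mod 8), then by the Chinese remainder theorem r ≡ 10 (mod 24). This is exactly r ≡ 10 (mod 24).

Both implications hold.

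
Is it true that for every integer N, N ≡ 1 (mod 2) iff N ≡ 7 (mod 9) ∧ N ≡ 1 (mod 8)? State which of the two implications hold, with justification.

The forward direction fails; the converse holds.

Forward direction. This fails: N = 1 gives 1 ≡ 1 (mod 2) but 1 ≡ 1 (mod 9), so the conjunction on the right does not hold.

Converse. If N ≡ 7 (mod 9) and N ≡ 1 (mod 8), then by the Chinese remainder theorem N ≡ 25 (mod 72). Since 25 ≡ 1 (mod 2) and 2 ∣ 72, we get N ≡ 1 (mod 2).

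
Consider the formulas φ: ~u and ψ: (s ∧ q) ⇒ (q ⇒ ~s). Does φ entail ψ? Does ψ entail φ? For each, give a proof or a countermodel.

(⇒) fails and (⇐) fails.

Forward direction. This fails. Under s = T, q = T, u = F, the left side is true but the right side is false.

Converse. This fails. Under s = F, q = F, u = T, the left side is false but the right side is true.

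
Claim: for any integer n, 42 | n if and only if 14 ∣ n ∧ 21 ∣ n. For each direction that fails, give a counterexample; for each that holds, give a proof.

The biconditional holds.

[⇒] If 42 ∣ n, write n = 42q. Since 42 = 3·14, n = 14·(3q), so 14 ∣ n; and since 42 = 2·21, n = 21·(2q), so 21 ∣ n.

[⇐] Suppose 14 ∣ n and 21 ∣ n. Any common multiple of 14 and 21 is a multiple of their lcm; here lcm(14, 21) = 14·21/gcd(14, 21) = 294/7 = 42, so 42 ∣ n.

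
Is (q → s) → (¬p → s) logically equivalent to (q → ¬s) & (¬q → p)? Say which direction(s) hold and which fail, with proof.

Not equivalent: only (⇐) holds.

(⇒) This fails. Under p = F, q = F, s = T, the left side is true but the right side is false.

(⇐) Assume the antecedent. If p is true, (q → s) → (¬p → s) reduces to true regardless of the other variables. If p is false, the antecedent forces (p = F, q = T, s = F), and (q → s) → (¬p → s) holds there. Either way (q → s) → (¬p → s) holds.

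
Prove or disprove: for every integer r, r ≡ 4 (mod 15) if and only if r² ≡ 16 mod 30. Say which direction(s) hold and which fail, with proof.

(⇒) fails and (⇐) fails.

Forward direction. This fails: take r = 19. Then 19 ≡ 4 (mod 15), but 19² = 361 ≡ 1 (mod 30), not 16.

Converse. This fails: take r = 14. Then 14² = 196 ≡ 16 (mod 30), yet 14 ≡ 14 (mod 15), not 4.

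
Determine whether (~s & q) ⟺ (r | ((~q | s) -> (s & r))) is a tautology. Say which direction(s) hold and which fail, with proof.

[⇐] This fails. Under s = F, r = T, q = F, the left side is false but the right side is true.

[⇒] Assume the antecedent. If s is true, the antecedent cannot hold. If s is false, the antecedent forces (s = F, r = F, q = T) or (s = F, r = T, q = T), and r | ((~q | s) -> (s & r)) holds there. Either way r | ((~q | s) -> (s & r)) holds.

(⇒) holds; (⇐) fails.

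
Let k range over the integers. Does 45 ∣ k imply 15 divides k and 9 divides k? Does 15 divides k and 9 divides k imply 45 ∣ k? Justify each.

Equivalent; both directions hold.

(⟹) If 45 ∣ k, write k = 45q. Since 45 = 3·15, k = 15·(3q), so 15 ∣ k; and since 45 = 5·9, k = 9·(5q), so 9 ∣ k.

(⟸) Suppose 15 ∣ k and 9 ∣ k. Any common multiple of 15 and 9 is a multiple of their lcm; here lcm(15, 9) = 15·9/gcd(15, 9) = 135/3 = 45, so 45 ∣ k.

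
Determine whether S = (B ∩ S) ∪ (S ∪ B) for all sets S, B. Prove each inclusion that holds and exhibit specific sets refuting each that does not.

The sets are not equal: only the forward inclusion holds.

(⟹) Let x ∈ S. Then either x ∈ S and x ∉ B; or x ∈ S ∩ B. In each case x ∈ (B ∩ S) ∪ (S ∪ B), so S ⊆ (B ∩ S) ∪ (S ∪ B).

(⟸) This inclusion fails. Take S = ∅, B = {1}; then 1 ∈ (B ∩ S) ∪ (S ∪ B) but 1 ∉ S.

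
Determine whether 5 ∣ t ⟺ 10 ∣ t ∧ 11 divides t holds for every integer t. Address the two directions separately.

(⇒) fails; (⇐) holds.

(⟹) This fails: take t = 5. Certainly 5 ∣ 5, but 10 ∤ 5.

(⟸) Suppose 10 ∣ t and 11 ∣ t. Any common multiple of 10 and 11 is a multiple of their lcm; here gcd(10, 11) = 1, so lcm(10, 11) = 10·11 = 110, so 110 ∣ t. Since 5 ∣ 110, it follows that 5 ∣ t.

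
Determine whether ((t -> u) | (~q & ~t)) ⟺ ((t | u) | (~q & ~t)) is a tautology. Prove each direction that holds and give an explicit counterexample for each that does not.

(→) This fails. Under t = F, q = T, u = F, the left side is true but the right side is false.

(←) This fails. Under t = T, q = F, u = F, the left side is false but the right side is true.

Neither implication holds.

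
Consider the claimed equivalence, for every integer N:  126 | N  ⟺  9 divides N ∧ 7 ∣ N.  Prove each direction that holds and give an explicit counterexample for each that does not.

Only the forward implication holds.

[⇒] If 126 ∣ N, write N = 126q. Since 126 = 14·9, N = 9·(14q), so 9 ∣ N; and since 126 = 18·7, N = 7·(18q), so 7 ∣ N.

[⇐] This fails: take N = 63. Both 9 ∣ 63 and 7 ∣ 63, yet 63 is not a multiple of 126 (since 63 = 0·126 + 63), so 126 ∤ 63.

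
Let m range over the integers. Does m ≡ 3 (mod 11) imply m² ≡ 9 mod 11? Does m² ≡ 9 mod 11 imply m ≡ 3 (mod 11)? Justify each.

(⇒) holds; (⇐) fails.

Forward direction. Suppose m ≡ 3 (mod 11). Write m = 11j + 3. Then (11j + 3)² = 121j² + 66j + 9 = 11(11j² + 6j) + 9, so m² ≡ 9 (mod 11).

Converse. This fails: take m = 8. Then 8² = 64 ≡ 9 (mod 11), yet 8 ≡ 8 (mod 11), not 3.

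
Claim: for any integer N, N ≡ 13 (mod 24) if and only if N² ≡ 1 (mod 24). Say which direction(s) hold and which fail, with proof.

(→) Suppose N ≡ 13 (mod 24). Write N = 24j + 13. Then (24j + 13)² = 576j² + 624j + 169 = 24(24j² + 26j + 7) + 1, so N² ≡ 1 (mod 24).

(←) This fails: take N = 1. Then 1² = 1 ≡ 1 (mod 24), yet 1 ≡ 1 (mod 24), not 13.

Only the forward implication holds.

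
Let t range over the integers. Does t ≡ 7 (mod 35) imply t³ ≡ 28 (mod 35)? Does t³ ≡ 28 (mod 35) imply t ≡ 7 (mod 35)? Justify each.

Converse. Suppose t³ ≡ 28 (mod 35). The only residue r in {0, …, 34} with r³ ≡ 28 (mod 35) is r = 7, so t ≡ 7 (mod 35).

Forward direction. Suppose t ≡ 7 (mod 35). Write t = 35j + 7. Then (35j + 7)³ = 42875j³ + 25725j² + 5145j + 343 = 35(1225j³ + 735j² + 147j + 9) + 28, so t³ ≡ 28 (mod 35).

The biconditional holds.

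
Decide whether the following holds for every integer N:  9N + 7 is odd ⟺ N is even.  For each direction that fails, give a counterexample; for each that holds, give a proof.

(⇒) Suppose 9N + 7 is odd. Since 9 is odd, 9N and N have the same parity, so 9N + 7 ≡ N + 7 (mod 2). As 7 is odd, 9N + 7 is odd exactly when N is even. Thus N is even.

(⇐) Conversely, suppose N is even; write N = 2j. Then 9N + 7 = 9·(2j) + 7 = 2·9j + 7, which is odd.

The biconditional holds.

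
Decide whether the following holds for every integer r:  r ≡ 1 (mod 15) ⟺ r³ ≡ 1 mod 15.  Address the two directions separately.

[⇒] Suppose r ≡ 1 (mod 15). Write r = 15j + 1. Then (15j + 1)³ = 3375j³ + 675j² + 45j + 1 = 15(225j³ + 45j² + 3j) + 1, so r³ ≡ 1 (mod 15).

[⇐] Conversely, suppose r³ ≡ 1 (mod 15). The only residue r in {0, …, 14} with r³ ≡ 1 (mod 15) is r = 1, so r ≡ 1 (mod 15).

Both implications hold.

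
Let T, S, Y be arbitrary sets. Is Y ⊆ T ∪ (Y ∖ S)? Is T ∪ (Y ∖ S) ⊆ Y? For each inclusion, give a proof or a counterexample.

(⟹) This inclusion fails. Take T = ∅, S = {1}, Y = {1}; then 1 ∈ Y but 1 ∉ T ∪ (Y ∖ S).

(⟸) This inclusion fails. Take T = {1}, S = ∅, Y = ∅; then 1 ∈ T ∪ (Y ∖ S) but 1 ∉ Y.

Both inclusions fail.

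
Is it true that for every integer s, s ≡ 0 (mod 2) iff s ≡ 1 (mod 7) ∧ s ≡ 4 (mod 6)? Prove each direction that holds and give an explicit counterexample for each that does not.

(⇒) fails; (⇐) holds.

(→) This fails: s = 0 gives 0 ≡ 0 (mod 2) but 0 ≡ 0 (mod 7), so the conjunction on the right does not hold.

(←) Conversely, if s ≡ 1 (mod 7) and s ≡ 4 (mod 6), then by the Chinese remainder theorem s ≡ 22 (mod 42). Since 22 ≡ 0 (mod 2) and 2 ∣ 42, we get s ≡ 0 (mod 2).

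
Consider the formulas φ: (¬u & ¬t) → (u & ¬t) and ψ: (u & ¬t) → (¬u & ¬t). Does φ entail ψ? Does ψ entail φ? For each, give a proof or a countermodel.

(→) This fails. Under t = F, u = T, the left side is true but the right side is false.

(←) This fails. Under t = F, u = F, the left side is false but the right side is true.

Neither implication holds.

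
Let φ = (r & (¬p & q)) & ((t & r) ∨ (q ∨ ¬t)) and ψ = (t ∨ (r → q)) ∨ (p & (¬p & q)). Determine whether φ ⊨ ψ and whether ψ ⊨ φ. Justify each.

Only the forward implication holds.

(⇒) Assume the antecedent. If t is true, (t ∨ (r → q)) ∨ (p & (¬p & q)) reduces to true regardless of the other variables. If t is false, the antecedent forces (t = F, r = T, q = T, p = F), and (t ∨ (r → q)) ∨ (p & (¬p & q)) holds there. Either way (t ∨ (r → q)) ∨ (p & (¬p & q)) holds.

(⇐) This fails. Under t = F, r = F, q = F, p = F, the left side is false but the right side is true.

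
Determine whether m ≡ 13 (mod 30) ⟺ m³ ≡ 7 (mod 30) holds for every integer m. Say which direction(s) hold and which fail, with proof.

(⇒) Suppose m ≡ 13 (mod 30). Write m = 30j + 13. Then (30j + 13)³ = 27000j³ + 35100j² + 15210j + 2197 = 30(900j³ + 1170j² + 507j + 73) + 7, so m³ ≡ 7 (mod 30).

(⇐) Conversely, suppose m³ ≡ 7 (mod 30). The only residue r in {0, …, 29} with r³ ≡ 7 (mod 30) is r = 13, so m ≡ 13 (mod 30).

Both directions hold; the statement is true.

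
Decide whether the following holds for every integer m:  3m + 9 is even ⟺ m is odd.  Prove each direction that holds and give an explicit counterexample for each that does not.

Equivalent; both directions hold.

Forward direction. Suppose 3m + 9 is even. Since 3 is odd, 3m and m have the same parity, so 3m + 9 ≡ m + 9 (mod 2). As 9 is odd, 3m + 9 is even exactly when m is odd. Thus m is odd.

Converse. Suppose m is odd; write m = 2j + 1. Then 3m + 9 = 3·(2j + 1) + 9 = 2·3j + 12, which is even.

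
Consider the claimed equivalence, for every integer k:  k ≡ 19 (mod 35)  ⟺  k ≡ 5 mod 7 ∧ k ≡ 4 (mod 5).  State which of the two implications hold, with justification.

Both directions hold.

(⇒) Suppose k ≡ 19 (mod 35); write k = 35j + 19. Since 7 ∣ 35, reducing mod 7 gives k ≡ 19 ≡ 5 (mod 7); since 5 ∣ 35, reducing mod 5 gives k ≡ 19 ≡ 4 (mod 5).

(⇐) Conversely, if k ≡ 5 (mod 7) and k ≡ 4 (mod 5), then by the Chinese remainder theorem k ≡ 19 (mod 35). This is exactly k ≡ 19 (mod 35).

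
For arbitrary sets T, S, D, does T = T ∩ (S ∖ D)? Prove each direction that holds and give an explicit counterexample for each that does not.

Only the reverse inclusion holds.

(⟹) This inclusion fails. Take T = {1}, S = ∅, D = ∅; then 1 ∈ T but 1 ∉ T ∩ (S ∖ D).

(⟸) Let x ∈ T ∩ (S ∖ D). Then x ∈ T ∩ S and x ∉ D, from which x ∈ T.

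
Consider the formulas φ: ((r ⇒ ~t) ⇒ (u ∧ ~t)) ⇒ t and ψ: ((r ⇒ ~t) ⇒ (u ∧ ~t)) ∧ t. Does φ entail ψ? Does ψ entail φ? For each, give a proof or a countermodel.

Only the reverse direction holds.

Forward direction. This fails. Under u = F, t = F, r = F, the left side is true but the right side is false.

Converse. Assume the antecedent. If u is true, the antecedent forces (u = T, t = T, r = T), and ((r ⇒ ~t) ⇒ (u ∧ ~t)) ⇒ t holds there. If u is false, ((r ⇒ ~t) ⇒ (u ∧ ~t)) ⇒ t reduces to true regardless of the other variables. Either way ((r ⇒ ~t) ⇒ (u ∧ ~t)) ⇒ t holds.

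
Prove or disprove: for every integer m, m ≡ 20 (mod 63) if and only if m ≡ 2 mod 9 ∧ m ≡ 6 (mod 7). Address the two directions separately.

(→) Suppose m ≡ 20 (mod 63); write m = 63j + 20. Since 9 ∣ 63, reducing mod 9 gives m ≡ 20 ≡ 2 (mod 9); since 7 ∣ 63, reducing mod 7 gives m ≡ 20 ≡ 6 (mod 7).

(←) Conversely, if m ≡ 2 (mod 9) and m ≡ 6 (mod 7), then by the Chinese remainder theorem m ≡ 20 (mod 63). This is exactly m ≡ 20 (mod 63).

Both directions hold.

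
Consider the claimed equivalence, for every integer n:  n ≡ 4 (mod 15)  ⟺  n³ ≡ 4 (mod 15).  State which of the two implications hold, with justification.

[⇒] Suppose n ≡ 4 (mod 15). Write n = 15j + 4. Then (15j + 4)³ = 3375j³ + 2700j² + 720j + 64 = 15(225j³ + 180j² + 48j + 4) + 4, so n³ ≡ 4 (mod 15).

[⇐] Conversely, suppose n³ ≡ 4 (mod 15). The only residue r in {0, …, 14} with r³ ≡ 4 (mod 15) is r = 4, so n ≡ 4 (mod 15).

Both directions hold.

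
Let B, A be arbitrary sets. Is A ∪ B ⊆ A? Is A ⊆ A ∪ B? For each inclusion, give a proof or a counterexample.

(⟹) This inclusion fails. Take B = {1}, A = ∅; then 1 ∈ A ∪ B but 1 ∉ A.

(⟸) Let x ∈ A. Then either x ∈ A and x ∉ B; or x ∈ B ∩ A. In each case x ∈ A ∪ B, so A ⊆ A ∪ B.

The sets are not equal: only the reverse inclusion holds.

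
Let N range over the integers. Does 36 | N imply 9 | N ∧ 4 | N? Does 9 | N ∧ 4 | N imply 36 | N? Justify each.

(→) If 36 ∣ N, write N = 36q. Since 36 = 4·9, N = 9·(4q), so 9 ∣ N; and since 36 = 9·4, N = 4·(9q), so 4 ∣ N.

(←) Suppose 9 ∣ N and 4 ∣ N. Any common multiple of 9 and 4 is a multiple of their lcm; here gcd(9, 4) = 1, so lcm(9, 4) = 9·4 = 36, so 36 ∣ N.

Both implications hold.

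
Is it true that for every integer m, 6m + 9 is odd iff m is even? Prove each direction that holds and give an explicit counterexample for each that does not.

(⇐) Suppose m is even. Since 6 is even, 6m is even for every m, so 6m + 9 has the same parity as 9, which is odd. Hence 6m + 9 is odd.

(⇒) This fails: take m = 1. Then 6m + 9 = 15, which is odd, yet m = 1 is odd, not even.

The forward direction fails; the converse holds.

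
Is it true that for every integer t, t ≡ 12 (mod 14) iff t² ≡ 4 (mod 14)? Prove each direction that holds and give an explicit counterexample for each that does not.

Only the forward implication holds.

(→) Suppose t ≡ 12 (mod 14). Write t = 14j + 12. Then (14j + 12)² = 196j² + 336j + 144 = 14(14j² + 24j + 10) + 4, so t² ≡ 4 (mod 14).

(←) This fails: take t = 2. Then 2² = 4 ≡ 4 (mod 14), yet 2 ≡ 2 (mod 14), not 12.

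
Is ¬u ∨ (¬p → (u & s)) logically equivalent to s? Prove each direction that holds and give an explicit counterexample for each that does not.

Converse. Assume the antecedent. If p is true, ¬u ∨ (¬p → (u & s)) reduces to true regardless of the other variables. If p is false, the antecedent forces (p = F, s = T, u = F) or (p = F, s = T, u = T), and ¬u ∨ (¬p → (u & s)) holds there. Either way ¬u ∨ (¬p → (u & s)) holds.

Forward direction. This fails. Under p = F, s = F, u = F, the left side is true but the right side is false.

The forward direction fails; the converse holds.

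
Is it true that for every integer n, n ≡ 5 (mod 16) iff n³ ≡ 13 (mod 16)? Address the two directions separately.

The biconditional holds.

Forward direction. Suppose n ≡ 5 (mod 16). Write n = 16j + 5. Then (16j + 5)³ = 4096j³ + 3840j² + 1200j + 125 = 16(256j³ + 240j² + 75j + 7) + 13, so n³ ≡ 13 (mod 16).

Converse. Suppose n³ ≡ 13 (mod 16). The only residue r in {0, …, 15} with r³ ≡ 13 (mod 16) is r = 5, so n ≡ 5 (mod 16).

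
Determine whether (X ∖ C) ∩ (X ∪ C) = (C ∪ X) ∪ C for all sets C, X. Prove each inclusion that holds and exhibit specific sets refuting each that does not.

(⟸) This inclusion fails. Take C = {1}, X = ∅; then 1 ∈ (C ∪ X) ∪ C but 1 ∉ (X ∖ C) ∩ (X ∪ C).

(⟹) Let x ∈ (X ∖ C) ∩ (X ∪ C). Then x ∈ X and x ∉ C, from which x ∈ (C ∪ X) ∪ C.

The sets are not equal: only the forward inclusion holds.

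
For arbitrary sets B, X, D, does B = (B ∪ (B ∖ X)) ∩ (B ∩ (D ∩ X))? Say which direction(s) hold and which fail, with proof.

(⟸) Let x ∈ (B ∪ (B ∖ X)) ∩ (B ∩ (D ∩ X)). Then x ∈ B ∩ X ∩ D, from which x ∈ B.

(⟹) This inclusion fails. Take B = {1}, X = ∅, D = ∅; then 1 ∈ B but 1 ∉ (B ∪ (B ∖ X)) ∩ (B ∩ (D ∩ X)).

(⊆) fails; (⊇) holds.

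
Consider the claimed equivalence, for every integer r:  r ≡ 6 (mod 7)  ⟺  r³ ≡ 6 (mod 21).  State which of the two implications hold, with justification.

[⇒] This fails: take r = 13. Then 13 ≡ 6 (mod 7), but 13³ = 2197 ≡ 13 (mod 21), not 6.

[⇐] This fails: take r = 3. Then 3³ = 27 ≡ 6 (mod 21), yet 3 ≡ 3 (mod 7), not 6.

Both directions fail.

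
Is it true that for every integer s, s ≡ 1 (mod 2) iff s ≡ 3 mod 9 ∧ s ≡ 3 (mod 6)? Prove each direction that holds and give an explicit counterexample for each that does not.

(⇒) This fails: s = 1 gives 1 ≡ 1 (mod 2) but 1 ≡ 1 (mod 9), so the conjunction on the right does not hold.

(⇐) Conversely, if s ≡ 3 (mod 9) and s ≡ 3 (mod 6), then by the Chinese remainder theorem s ≡ 3 (mod 18). Since 3 ≡ 1 (mod 2) and 2 ∣ 18, we get s ≡ 1 (mod 2).

Only the converse holds.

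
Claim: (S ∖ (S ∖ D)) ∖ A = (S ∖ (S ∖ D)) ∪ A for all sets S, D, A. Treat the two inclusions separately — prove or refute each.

(⊆) holds; (⊇) fails.

(⟸) This inclusion fails. Take S = ∅, D = ∅, A = {1}; then 1 ∈ (S ∖ (S ∖ D)) ∪ A but 1 ∉ (S ∖ (S ∖ D)) ∖ A.

(⟹) Let x ∈ (S ∖ (S ∖ D)) ∖ A. Then x ∈ S ∩ D and x ∉ A, from which x ∈ (S ∖ (S ∖ D)) ∪ A.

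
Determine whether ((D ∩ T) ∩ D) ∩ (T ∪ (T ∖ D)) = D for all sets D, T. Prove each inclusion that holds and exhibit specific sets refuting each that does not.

Only the forward inclusion holds.

(⟹) Let x ∈ ((D ∩ T) ∩ D) ∩ (T ∪ (T ∖ D)). Then x ∈ D ∩ T, from which x ∈ D.

(⟸) This inclusion fails. Take D = {1}, T = ∅; then 1 ∈ D but 1 ∉ ((D ∩ T) ∩ D) ∩ (T ∪ (T ∖ D)).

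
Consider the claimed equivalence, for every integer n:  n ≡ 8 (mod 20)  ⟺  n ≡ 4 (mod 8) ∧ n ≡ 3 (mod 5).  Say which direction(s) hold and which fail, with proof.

Forward direction. This fails: n = 8 gives 8 ≡ 8 (mod 20) but 8 ≡ 0 (mod 8), so the conjunction on the right does not hold.

Converse. If n ≡ 4 (mod 8) and n ≡ 3 (mod 5), then by the Chinese remainder theorem n ≡ 28 (mod 40). Since 28 ≡ 8 (mod 20) and 20 ∣ 40, we get n ≡ 8 (mod 20).

Only the reverse direction holds.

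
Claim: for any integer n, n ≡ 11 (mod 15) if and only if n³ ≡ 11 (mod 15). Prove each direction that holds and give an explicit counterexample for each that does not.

Forward direction. Suppose n ≡ 11 (mod 15). Write n = 15j + 11. Then (15j + 11)³ = 3375j³ + 7425j² + 5445j + 1331 = 15(225j³ + 495j² + 363j + 88) + 11, so n³ ≡ 11 (mod 15).

Converse. Suppose n³ ≡ 11 (mod 15). The only residue r in {0, …, 14} with r³ ≡ 11 (mod 15) is r = 11, so n ≡ 11 (mod 15).

The biconditional holds.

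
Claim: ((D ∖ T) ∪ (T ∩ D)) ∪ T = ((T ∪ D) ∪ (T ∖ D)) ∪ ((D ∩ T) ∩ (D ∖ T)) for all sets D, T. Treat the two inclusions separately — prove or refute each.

Both inclusions hold.

(⊆) Let x ∈ ((D ∖ T) ∪ (T ∩ D)) ∪ T. Then either x ∈ D and x ∉ T; or x ∈ T and x ∉ D; or x ∈ D ∩ T. In each case x ∈ ((T ∪ D) ∪ (T ∖ D)) ∪ ((D ∩ T) ∩ (D ∖ T)), so ((D ∖ T) ∪ (T ∩ D)) ∪ T ⊆ ((T ∪ D) ∪ (T ∖ D)) ∪ ((D ∩ T) ∩ (D ∖ T)).

(⊇) Let x ∈ ((T ∪ D) ∪ (T ∖ D)) ∪ ((D ∩ T) ∩ (D ∖ T)). Then either x ∈ D and x ∉ T; or x ∈ T and x ∉ D; or x ∈ D ∩ T. In each case x ∈ ((D ∖ T) ∪ (T ∩ D)) ∪ T, so ((T ∪ D) ∪ (T ∖ D)) ∪ ((D ∩ T) ∩ (D ∖ T)) ⊆ ((D ∖ T) ∪ (T ∩ D)) ∪ T.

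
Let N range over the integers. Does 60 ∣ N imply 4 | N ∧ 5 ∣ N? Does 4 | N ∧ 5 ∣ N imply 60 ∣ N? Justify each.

Only the forward implication holds.

[⇒] If 60 ∣ N, write N = 60q. Since 60 = 15·4, N = 4·(15q), so 4 ∣ N; and since 60 = 12·5, N = 5·(12q), so 5 ∣ N.

[⇐] This fails: take N = 20. Both 4 ∣ 20 and 5 ∣ 20, yet 20 is not a multiple of 60 (since 20 = 0·60 + 20), so 60 ∤ 20.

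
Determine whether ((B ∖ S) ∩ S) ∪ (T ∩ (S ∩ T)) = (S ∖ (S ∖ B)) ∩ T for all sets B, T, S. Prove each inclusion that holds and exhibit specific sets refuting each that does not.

Forward inclusion. This inclusion fails. Take B = ∅, T = {1}, S = {1}; then 1 ∈ ((B ∖ S) ∩ S) ∪ (T ∩ (S ∩ T)) but 1 ∉ (S ∖ (S ∖ B)) ∩ T.

Reverse inclusion. Let x ∈ (S ∖ (S ∖ B)) ∩ T. Then x ∈ B ∩ T ∩ S, from which x ∈ ((B ∖ S) ∩ S) ∪ (T ∩ (S ∩ T)).

Only the reverse inclusion holds.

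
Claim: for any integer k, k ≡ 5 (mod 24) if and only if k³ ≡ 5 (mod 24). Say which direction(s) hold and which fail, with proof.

Both implications hold.

(⇐) Suppose k³ ≡ 5 (mod 24). The only residue r in {0, …, 23} with r³ ≡ 5 (mod 24) is r = 5, so k ≡ 5 (mod 24).

(⇒) Suppose k ≡ 5 (mod 24). Write k = 24j + 5. Then (24j + 5)³ = 13824j³ + 8640j² + 1800j + 125 = 24(576j³ + 360j² + 75j + 5) + 5, so k³ ≡ 5 (mod 24).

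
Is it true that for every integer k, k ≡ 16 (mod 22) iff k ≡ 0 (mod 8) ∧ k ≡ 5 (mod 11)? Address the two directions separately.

(⟹) This fails: k = 82 gives 82 ≡ 16 (mod 22) but 82 ≡ 2 (mod 8), so the conjunction on the right does not hold.

(⟸) Conversely, if k ≡ 0 (mod 8) and k ≡ 5 (mod 11), then by the Chinese remainder theorem k ≡ 16 (mod 88). Since 16 ≡ 16 (mod 22) and 22 ∣ 88, we get k ≡ 16 (mod 22).

Only the reverse direction holds.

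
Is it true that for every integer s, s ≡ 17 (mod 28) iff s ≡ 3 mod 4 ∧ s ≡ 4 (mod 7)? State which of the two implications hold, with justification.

(⇒) This fails: s = 17 gives 17 ≡ 17 (mod 28) but 17 ≡ 1 (mod 4), so the conjunction on the right does not hold.

(⇐) This fails: s = 11 satisfies both congruences on the right (11 ≡ 3 mod 4 and 11 ≡ 4 mod 7) yet 11 ≡ 11 (mod 28), not 17.

Neither direction holds.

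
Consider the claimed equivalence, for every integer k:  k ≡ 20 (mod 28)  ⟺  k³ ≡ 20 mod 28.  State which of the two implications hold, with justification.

Not equivalent: only (⇒) holds.

(⟹) Suppose k ≡ 20 (mod 28). Write k = 28j + 20. Then (28j + 20)³ = 21952j³ + 47040j² + 33600j + 8000 = 28(784j³ + 1680j² + 1200j + 285) + 20, so k³ ≡ 20 (mod 28).

(⟸) This fails: take k = 6. Then 6³ = 216 ≡ 20 (mod 28), yet 6 ≡ 6 (mod 28), not 20.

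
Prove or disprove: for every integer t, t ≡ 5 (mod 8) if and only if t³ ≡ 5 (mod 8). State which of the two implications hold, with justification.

Equivalent; both directions hold.

[⇒] Suppose t ≡ 5 (mod 8). Write t = 8j + 5. Then (8j + 5)³ = 512j³ + 960j² + 600j + 125 = 8(64j³ + 120j² + 75j + 15) + 5, so t³ ≡ 5 (mod 8).

[⇐] For the converse, argue contrapositively. If t ≢ 5 (mod 8), then t is congruent to one of 0, 1, 2, 3, 4, 6, 7 modulo 8, and these give t³ ≡ 0, 1, 0, 3, 0, 0, 7 respectively — never 5.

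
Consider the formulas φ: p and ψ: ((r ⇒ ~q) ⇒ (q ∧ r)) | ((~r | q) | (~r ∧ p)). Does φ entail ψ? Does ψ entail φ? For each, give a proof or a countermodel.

Forward direction. This fails. Under p = T, q = F, r = T, the left side is true but the right side is false.

Converse. This fails. Under p = F, q = F, r = F, the left side is false but the right side is true.

Neither direction holds.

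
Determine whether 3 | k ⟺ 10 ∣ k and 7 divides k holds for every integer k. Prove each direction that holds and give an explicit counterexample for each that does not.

Both directions fail.

[⇒] This fails: take k = 3. Certainly 3 ∣ 3, but 10 ∤ 3.

[⇐] This fails: take k = 70. Both 10 ∣ 70 and 7 ∣ 70, yet 70 is not a multiple of 3 (since 70 = 23·3 + 1), so 3 ∤ 70.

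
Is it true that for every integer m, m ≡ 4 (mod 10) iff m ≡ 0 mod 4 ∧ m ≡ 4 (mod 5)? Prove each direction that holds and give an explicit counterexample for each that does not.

Not equivalent: only (⇐) holds.

(→) This fails: m = 14 gives 14 ≡ 4 (mod 10) but 14 ≡ 2 (mod 4), so the conjunction on the right does not hold.

(←) Conversely, if m ≡ 0 (mod 4) and m ≡ 4 (mod 5), then by the Chinese remainder theorem m ≡ 4 (mod 20). Since 4 ≡ 4 (mod 10) and 10 ∣ 20, we get m ≡ 4 (mod 10).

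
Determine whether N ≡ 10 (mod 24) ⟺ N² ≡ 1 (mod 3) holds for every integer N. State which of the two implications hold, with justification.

(→) Suppose N ≡ 10 (mod 24). Then N² ≡ 10² = 100 (mod 24), and since 3 ∣ 24, also N² ≡ 1 (mod 3).

(←) This fails: take N = 1. Then 1² = 1 ≡ 1 (mod 3), yet 1 ≡ 1 (mod 24), not 10.

Only the forward implication holds.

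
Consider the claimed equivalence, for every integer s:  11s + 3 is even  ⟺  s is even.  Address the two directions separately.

[⇒] This fails: s = 7 gives 11s + 3 = 80, which is even, but 7 is odd, not even.

[⇐] This also fails: s = 6 is even, but 11s + 3 = 69 is odd, not even.

(⇒) fails and (⇐) fails.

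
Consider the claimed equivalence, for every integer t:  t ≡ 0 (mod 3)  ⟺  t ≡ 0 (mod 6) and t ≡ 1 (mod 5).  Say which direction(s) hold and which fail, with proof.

(⟸) If t ≡ 0 (mod 6) and t ≡ 1 (mod 5), then by the Chinese remainder theorem t ≡ 6 (mod 30). Since 6 ≡ 0 (mod 3) and 3 ∣ 30, we get t ≡ 0 (mod 3).

(⟹) This fails: t = 0 gives 0 ≡ 0 (mod 3) but 0 ≡ 0 (mod 5), so the conjunction on the right does not hold.

(⇒) fails; (⇐) holds.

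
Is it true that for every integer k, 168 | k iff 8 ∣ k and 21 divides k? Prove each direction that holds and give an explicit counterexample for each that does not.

(⇒) If 168 ∣ k, write k = 168q. Since 168 = 21·8, k = 8·(21q), so 8 ∣ k; and since 168 = 8·21, k = 21·(8q), so 21 ∣ k.

(⇐) Suppose 8 ∣ k and 21 ∣ k. Any common multiple of 8 and 21 is a multiple of their lcm; here gcd(8, 21) = 1, so lcm(8, 21) = 8·21 = 168, so 168 ∣ k.

Equivalent; both directions hold.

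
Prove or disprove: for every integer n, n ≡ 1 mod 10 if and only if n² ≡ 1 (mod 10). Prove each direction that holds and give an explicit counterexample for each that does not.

[⇒] Suppose n ≡ 1 mod 10. Write n = 10j + 1. Then (10j + 1)² = 100j² + 20j + 1 = 10(10j² + 2j) + 1, so n² ≡ 1 (mod 10).

[⇐] This fails: take n = 9. Then 9² = 81 ≡ 1 (mod 10), yet 9 ≡ 9 (mod 10), not 1.

Only the forward implication holds.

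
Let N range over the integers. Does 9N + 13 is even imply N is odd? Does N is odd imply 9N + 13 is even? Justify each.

The biconditional holds.

[⇒] Suppose 9N + 13 is even. Since 9 is odd, 9N and N have the same parity, so 9N + 13 ≡ N + 13 (mod 2). As 13 is odd, 9N + 13 is even exactly when N is odd. Thus N is odd.

[⇐] Conversely, suppose N is odd; write N = 2j + 1. Then 9N + 13 = 9·(2j + 1) + 13 = 2·9j + 22, which is even.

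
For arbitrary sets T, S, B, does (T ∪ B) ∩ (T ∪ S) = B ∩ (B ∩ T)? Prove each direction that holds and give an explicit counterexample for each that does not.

(⟸) Let x ∈ B ∩ (B ∩ T). Then either x ∈ T ∩ B and x ∉ S; or x ∈ T ∩ S ∩ B. In each case x ∈ (T ∪ B) ∩ (T ∪ S), so B ∩ (B ∩ T) ⊆ (T ∪ B) ∩ (T ∪ S).

(⟹) This inclusion fails. Take T = {1}, S = ∅, B = ∅; then 1 ∈ (T ∪ B) ∩ (T ∪ S) but 1 ∉ B ∩ (B ∩ T).

Only the reverse inclusion holds.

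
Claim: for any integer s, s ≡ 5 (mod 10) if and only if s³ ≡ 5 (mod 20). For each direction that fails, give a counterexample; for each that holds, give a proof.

Forward direction. This fails: take s = 15. Then 15 ≡ 5 (mod 10), but 15³ = 3375 ≡ 15 (mod 20), not 5.

Converse. The residues r modulo 20 with r³ ≡ 5 (mod 20) are exactly {5}, and each is ≡ 5 (mod 10).

Only the converse holds.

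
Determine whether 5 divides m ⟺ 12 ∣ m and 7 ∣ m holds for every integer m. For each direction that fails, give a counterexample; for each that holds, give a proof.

(→) This fails: take m = 5. Certainly 5 ∣ 5, but 12 ∤ 5.

(←) This fails: take m = 84. Both 12 ∣ 84 and 7 ∣ 84, yet 84 is not a multiple of 5 (since 84 = 16·5 + 4), so 5 ∤ 84.

(⇒) fails and (⇐) fails.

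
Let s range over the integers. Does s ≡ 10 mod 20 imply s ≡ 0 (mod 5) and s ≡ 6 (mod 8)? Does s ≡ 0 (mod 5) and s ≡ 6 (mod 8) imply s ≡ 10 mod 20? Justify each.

Not equivalent: only (⇐) holds.

[⇐] If s ≡ 0 (mod 5) and s ≡ 6 (mod 8), then by the Chinese remainder theorem s ≡ 30 (mod 40). Since 30 ≡ 10 (mod 20) and 20 ∣ 40, we get s ≡ 10 (mod 20).

[⇒] This fails: s = 10 gives 10 ≡ 10 (mod 20) but 10 ≡ 2 (mod 8), so the conjunction on the right does not hold.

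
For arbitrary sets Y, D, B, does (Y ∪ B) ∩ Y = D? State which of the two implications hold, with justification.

(⊆) fails and (⊇) fails.

(⊆) This inclusion fails. Take Y = {1}, D = ∅, B = ∅; then 1 ∈ (Y ∪ B) ∩ Y but 1 ∉ D.

(⊇) This inclusion fails. Take Y = ∅, D = {1}, B = ∅; then 1 ∈ D but 1 ∉ (Y ∪ B) ∩ Y.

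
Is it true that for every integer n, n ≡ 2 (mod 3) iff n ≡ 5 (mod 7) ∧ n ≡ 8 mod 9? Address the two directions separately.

Only the reverse direction holds.

(⟹) This fails: n = 2 gives 2 ≡ 2 (mod 3) but 2 ≡ 2 (mod 7), so the conjunction on the right does not hold.

(⟸) Conversely, if n ≡ 5 (mod 7) and n ≡ 8 (mod 9), then by the Chinese remainder theorem n ≡ 26 (mod 63). Since 26 ≡ 2 (mod 3) and 3 ∣ 63, we get n ≡ 2 (mod 3).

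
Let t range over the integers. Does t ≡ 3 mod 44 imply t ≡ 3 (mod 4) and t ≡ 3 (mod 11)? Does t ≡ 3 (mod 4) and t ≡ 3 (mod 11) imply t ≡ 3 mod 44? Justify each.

The biconditional holds.

(→) Suppose t ≡ 3 (mod 44); write t = 44j + 3. Since 4 ∣ 44, reducing mod 4 gives t ≡ 3 (mod 4); since 11 ∣ 44, reducing mod 11 gives t ≡ 3 (mod 11).

(←) Conversely, if t ≡ 3 (mod 4) and t ≡ 3 (mod 11), then by the Chinese remainder theorem t ≡ 3 (mod 44). This is exactly t ≡ 3 (mod 44).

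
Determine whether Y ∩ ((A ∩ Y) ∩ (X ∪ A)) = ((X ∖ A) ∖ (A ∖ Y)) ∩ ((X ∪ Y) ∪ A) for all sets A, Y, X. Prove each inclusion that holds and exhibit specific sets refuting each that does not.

(⟹) This inclusion fails. Take A = {1}, Y = {1}, X = ∅; then 1 ∈ Y ∩ ((A ∩ Y) ∩ (X ∪ A)) but 1 ∉ ((X ∖ A) ∖ (A ∖ Y)) ∩ ((X ∪ Y) ∪ A).

(⟸) This inclusion fails. Take A = ∅, Y = ∅, X = {1}; then 1 ∈ ((X ∖ A) ∖ (A ∖ Y)) ∩ ((X ∪ Y) ∪ A) but 1 ∉ Y ∩ ((A ∩ Y) ∩ (X ∪ A)).

Neither inclusion holds.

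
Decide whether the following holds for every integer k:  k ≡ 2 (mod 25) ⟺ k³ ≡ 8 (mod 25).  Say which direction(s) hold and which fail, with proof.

[⇒] Suppose k ≡ 2 (mod 25). Write k = 25j + 2. Then (25j + 2)³ = 15625j³ + 3750j² + 300j + 8 = 25(625j³ + 150j² + 12j) + 8, so k³ ≡ 8 (mod 25).

[⇐] Conversely, suppose k³ ≡ 8 (mod 25). The only residue r in {0, …, 24} with r³ ≡ 8 (mod 25) is r = 2, so k ≡ 2 (mod 25).

Both directions hold; the statement is true.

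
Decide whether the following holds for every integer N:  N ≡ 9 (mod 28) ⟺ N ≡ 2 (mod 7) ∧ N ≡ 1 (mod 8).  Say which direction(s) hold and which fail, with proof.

(⇒) This fails: N = 37 gives 37 ≡ 9 (mod 28) but 37 ≡ 5 (mod 8), so the conjunction on the right does not hold.

(⇐) Conversely, if N ≡ 2 (mod 7) and N ≡ 1 (mod 8), then by the Chinese remainder theorem N ≡ 9 (mod 56). Since 9 ≡ 9 (mod 28) and 28 ∣ 56, we get N ≡ 9 (mod 28).

(⇒) fails; (⇐) holds.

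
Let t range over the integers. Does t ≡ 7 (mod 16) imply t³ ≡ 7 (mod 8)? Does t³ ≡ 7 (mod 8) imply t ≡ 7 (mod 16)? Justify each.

Forward direction. Suppose t ≡ 7 (mod 16). Then t³ ≡ 7³ = 343 (mod 16), and since 8 ∣ 16, also t³ ≡ 7 (mod 8).

Converse. This fails: take t = 15. Then 15³ = 3375 ≡ 7 (mod 8), yet 15 ≡ 15 (mod 16), not 7.

(⇒) holds; (⇐) fails.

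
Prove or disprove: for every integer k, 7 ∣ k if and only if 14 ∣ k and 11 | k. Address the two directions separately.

The forward direction fails; the converse holds.

[⇒] This fails: take k = 7. Certainly 7 ∣ 7, but 14 ∤ 7.

[⇐] Suppose 14 ∣ k and 11 ∣ k. Any common multiple of 14 and 11 is a multiple of their lcm; here gcd(14, 11) = 1, so lcm(14, 11) = 14·11 = 154, so 154 ∣ k. Since 7 ∣ 154, it follows that 7 ∣ k.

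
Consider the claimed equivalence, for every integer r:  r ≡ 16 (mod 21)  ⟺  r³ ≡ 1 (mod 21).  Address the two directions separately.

(⇒) Suppose r ≡ 16 (mod 21). Write r = 21j + 16. Then (21j + 16)³ = 9261j³ + 21168j² + 16128j + 4096 = 21(441j³ + 1008j² + 768j + 195) + 1, so r³ ≡ 1 (mod 21).

(⇐) This fails: take r = 1. Then 1³ = 1 ≡ 1 (mod 21), yet 1 ≡ 1 (mod 21), not 16.

The forward direction holds; the converse fails.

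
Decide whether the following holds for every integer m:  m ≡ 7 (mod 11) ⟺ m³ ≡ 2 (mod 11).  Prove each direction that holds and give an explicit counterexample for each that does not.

Both directions hold.

(←) Suppose m³ ≡ 2 (mod 11). The only residue r in {0, …, 10} with r³ ≡ 2 (mod 11) is r = 7, so m ≡ 7 (mod 11).

(→) Suppose m ≡ 7 (mod 11). Write m = 11j + 7. Then (11j + 7)³ = 1331j³ + 2541j² + 1617j + 343 = 11(121j³ + 231j² + 147j + 31) + 2, so m³ ≡ 2 (mod 11).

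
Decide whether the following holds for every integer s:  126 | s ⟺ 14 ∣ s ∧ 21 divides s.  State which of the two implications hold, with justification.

(→) If 126 ∣ s, write s = 126q. Since 126 = 9·14, s = 14·(9q), so 14 ∣ s; and since 126 = 6·21, s = 21·(6q), so 21 ∣ s.

(←) This fails: take s = 42. Both 14 ∣ 42 and 21 ∣ 42, yet 42 is not a multiple of 126 (since 42 = 0·126 + 42), so 126 ∤ 42.

Only the forward direction holds.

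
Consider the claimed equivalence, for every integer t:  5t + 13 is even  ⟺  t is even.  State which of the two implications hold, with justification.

(⇒) fails and (⇐) fails.

[⇒] This fails: t = 1 gives 5t + 13 = 18, which is even, but 1 is odd, not even.

[⇐] This also fails: t = 6 is even, but 5t + 13 = 43 is odd, not even.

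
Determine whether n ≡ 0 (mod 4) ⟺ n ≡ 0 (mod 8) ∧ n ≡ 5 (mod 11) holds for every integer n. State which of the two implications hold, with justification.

(⇒) fails; (⇐) holds.

(⟸) If n ≡ 0 (mod 8) and n ≡ 5 (mod 11), then by the Chinese remainder theorem n ≡ 16 (mod 88). Since 16 ≡ 0 (mod 4) and 4 ∣ 88, we get n ≡ 0 (mod 4).

(⟹) This fails: n = 0 gives 0 ≡ 0 (mod 4) but 0 ≡ 0 (mod 11), so the conjunction on the right does not hold.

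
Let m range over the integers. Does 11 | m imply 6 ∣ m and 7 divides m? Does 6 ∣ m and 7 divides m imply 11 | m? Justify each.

Neither direction holds.

(⟹) This fails: take m = 11. Certainly 11 ∣ 11, but 6 ∤ 11.

(⟸) This fails: take m = 42. Both 6 ∣ 42 and 7 ∣ 42, yet 42 is not a multiple of 11 (since 42 = 3·11 + 9), so 11 ∤ 42.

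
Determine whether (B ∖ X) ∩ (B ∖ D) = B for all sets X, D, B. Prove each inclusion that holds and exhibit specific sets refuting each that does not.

The sets are not equal: only the forward inclusion holds.

(⊇) This inclusion fails. Take X = {1}, D = ∅, B = {1}; then 1 ∈ B but 1 ∉ (B ∖ X) ∩ (B ∖ D).

(⊆) Let x ∈ (B ∖ X) ∩ (B ∖ D). Then x ∈ B and x ∉ X, D, from which x ∈ B.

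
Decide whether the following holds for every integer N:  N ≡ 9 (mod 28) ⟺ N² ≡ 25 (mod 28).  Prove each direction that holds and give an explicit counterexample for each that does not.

Only the forward direction holds.

(→) Suppose N ≡ 9 (mod 28). Write N = 28j + 9. Then (28j + 9)² = 784j² + 504j + 81 = 28(28j² + 18j + 2) + 25, so N² ≡ 25 (mod 28).

(←) This fails: take N = 5. Then 5² = 25 ≡ 25 (mod 28), yet 5 ≡ 5 (mod 28), not 9.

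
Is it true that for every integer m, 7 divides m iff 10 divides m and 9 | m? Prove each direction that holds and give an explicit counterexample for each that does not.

(→) This fails: take m = 7. Certainly 7 ∣ 7, but 10 ∤ 7.

(←) This fails: take m = 90. Both 10 ∣ 90 and 9 ∣ 90, yet 90 is not a multiple of 7 (since 90 = 12·7 + 6), so 7 ∤ 90.

Neither implication holds.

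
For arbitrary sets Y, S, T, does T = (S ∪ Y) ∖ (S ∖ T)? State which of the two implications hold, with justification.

Neither inclusion holds.

(⟹) This inclusion fails. Take Y = ∅, S = ∅, T = {1}; then 1 ∈ T but 1 ∉ (S ∪ Y) ∖ (S ∖ T).

(⟸) This inclusion fails. Take Y = {1}, S = ∅, T = ∅; then 1 ∈ (S ∪ Y) ∖ (S ∖ T) but 1 ∉ T.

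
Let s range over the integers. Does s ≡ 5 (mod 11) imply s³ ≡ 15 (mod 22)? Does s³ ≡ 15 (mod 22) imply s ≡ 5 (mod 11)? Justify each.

Forward direction. This fails: take s = 16. Then 16 ≡ 5 (mod 11), but 16³ = 4096 ≡ 4 (mod 22), not 15.

Converse. The residues r modulo 22 with r³ ≡ 15 (mod 22) are exactly {5}, and each is ≡ 5 (mod 11).

Not equivalent: only (⇐) holds.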